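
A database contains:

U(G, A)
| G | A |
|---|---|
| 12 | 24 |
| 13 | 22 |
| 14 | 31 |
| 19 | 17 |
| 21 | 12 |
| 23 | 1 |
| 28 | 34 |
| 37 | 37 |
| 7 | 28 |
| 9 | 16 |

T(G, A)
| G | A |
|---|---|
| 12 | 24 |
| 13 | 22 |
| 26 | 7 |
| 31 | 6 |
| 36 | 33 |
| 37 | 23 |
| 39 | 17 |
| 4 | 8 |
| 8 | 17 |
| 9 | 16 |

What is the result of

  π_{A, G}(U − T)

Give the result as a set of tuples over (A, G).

{(1, 23), (12, 21), (17, 19), (28, 7), (31, 14), (34, 28), (37, 37)}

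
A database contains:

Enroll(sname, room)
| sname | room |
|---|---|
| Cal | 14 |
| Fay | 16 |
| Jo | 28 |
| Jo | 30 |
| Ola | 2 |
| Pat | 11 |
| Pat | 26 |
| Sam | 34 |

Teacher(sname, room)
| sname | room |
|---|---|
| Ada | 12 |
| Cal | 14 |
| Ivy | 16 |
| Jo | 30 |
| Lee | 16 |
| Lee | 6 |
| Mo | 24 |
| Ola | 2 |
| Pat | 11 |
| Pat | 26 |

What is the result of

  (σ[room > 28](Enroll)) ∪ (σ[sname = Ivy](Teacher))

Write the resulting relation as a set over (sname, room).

Selection room > 28: {(Jo, 30), (Sam, 34)}
Selection sname = Ivy: {(Ivy, 16)}
Set union of the two operands is {(Ivy, 16), (Jo, 30), (Sam, 34)}.

{(Ivy, 16), (Jo, 30), (Sam, 34)}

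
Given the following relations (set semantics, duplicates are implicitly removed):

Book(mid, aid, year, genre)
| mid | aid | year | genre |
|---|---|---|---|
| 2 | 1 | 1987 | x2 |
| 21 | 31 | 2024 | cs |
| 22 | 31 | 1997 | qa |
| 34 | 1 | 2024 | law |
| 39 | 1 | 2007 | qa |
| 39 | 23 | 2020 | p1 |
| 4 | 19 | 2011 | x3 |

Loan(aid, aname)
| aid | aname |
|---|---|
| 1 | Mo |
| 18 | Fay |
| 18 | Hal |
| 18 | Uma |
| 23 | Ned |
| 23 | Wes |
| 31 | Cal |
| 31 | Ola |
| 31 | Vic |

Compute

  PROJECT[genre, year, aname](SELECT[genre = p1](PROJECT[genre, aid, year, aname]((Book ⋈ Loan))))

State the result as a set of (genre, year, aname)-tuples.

Joining Book and Loan on aid yields {(2, 1, 1987, x2, Mo), (21, 31, 2024, cs, Cal), (21, 31, 2024, cs, Ola), (21, 31, 2024, cs, Vic), (22, 31, 1997, qa, Cal), (22, 31, 1997, qa, Ola), (22, 31, 1997, qa, Vic), (34, 1, 2024, law, Mo), (39, 1, 2007, qa, Mo), (39, 23, 2020, p1, Ned), (39, 23, 2020, p1, Wes)}.
π_{genre, aid, year, aname} gives {(cs, 31, 2024, Cal), (cs, 31, 2024, Ola), (cs, 31, 2024, Vic), (law, 1, 2024, Mo), (p1, 23, 2020, Ned), (p1, 23, 2020, Wes), (qa, 1, 2007, Mo), (qa, 31, 1997, Cal), (qa, 31, 1997, Ola), (qa, 31, 1997, Vic), (x2, 1, 1987, Mo)}.
Selection genre = p1: {(p1, 23, 2020, Ned), (p1, 23, 2020, Wes)}
π_{genre, year, aname} gives {(p1, 2020, Ned), (p1, 2020, Wes)}.

{(p1, 2020, Ned), (p1, 2020, Wes)}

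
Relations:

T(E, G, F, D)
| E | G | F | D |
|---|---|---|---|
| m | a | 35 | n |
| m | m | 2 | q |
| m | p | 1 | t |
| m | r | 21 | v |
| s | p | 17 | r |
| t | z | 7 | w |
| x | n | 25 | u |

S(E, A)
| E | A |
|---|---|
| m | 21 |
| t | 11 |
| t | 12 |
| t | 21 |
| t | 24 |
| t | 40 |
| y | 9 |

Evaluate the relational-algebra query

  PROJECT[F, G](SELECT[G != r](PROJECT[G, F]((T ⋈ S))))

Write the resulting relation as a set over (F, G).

{(1, p), (2, m), (35, a), (7, z)}

Joining T and S on E yields {(m, a, 35, n, 21), (m, m, 2, q, 21), (m, p, 1, t, 21), (m, r, 21, v, 21), (t, z, 7, w, 11), (t, z, 7, w, 12), (t, z, 7, w, 21), (t, z, 7, w, 24), (t, z, 7, w, 40)}.
Keep only column(s) G, F (4 duplicate(s) eliminated): {(a, 35), (m, 2), (p, 1), (r, 21), (z, 7)}
Filtering on G != r leaves {(a, 35), (m, 2), (p, 1), (z, 7)}.
Keep only column(s) F, G: {(1, p), (2, m), (35, a), (7, z)}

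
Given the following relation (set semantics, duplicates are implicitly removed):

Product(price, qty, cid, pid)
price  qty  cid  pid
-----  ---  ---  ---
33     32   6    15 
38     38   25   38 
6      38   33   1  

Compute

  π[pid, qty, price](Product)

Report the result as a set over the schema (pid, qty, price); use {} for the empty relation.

{(1, 38, 6), (15, 32, 33), (38, 38, 38)}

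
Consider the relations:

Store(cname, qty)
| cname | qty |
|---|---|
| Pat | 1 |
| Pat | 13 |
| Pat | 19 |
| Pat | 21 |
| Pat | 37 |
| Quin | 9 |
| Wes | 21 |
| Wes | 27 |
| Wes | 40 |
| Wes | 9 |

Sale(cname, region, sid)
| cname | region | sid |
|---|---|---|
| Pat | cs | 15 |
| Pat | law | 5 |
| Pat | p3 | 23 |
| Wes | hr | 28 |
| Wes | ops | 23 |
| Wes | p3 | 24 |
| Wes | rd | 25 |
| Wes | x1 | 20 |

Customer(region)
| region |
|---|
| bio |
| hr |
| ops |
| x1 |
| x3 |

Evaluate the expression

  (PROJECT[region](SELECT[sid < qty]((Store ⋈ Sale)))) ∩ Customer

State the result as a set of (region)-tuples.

{hr, ops, x1}

Joining Store and Sale on cname yields {(Pat, 1, cs, 15), (Pat, 1, law, 5), (Pat, 1, p3, 23), (Pat, 13, cs, 15), (Pat, 13, law, 5), (Pat, 13, p3, 23), (Pat, 19, cs, 15), (Pat, 19, law, 5), (Pat, 19, p3, 23), (Pat, 21, cs, 15), (Pat, 21, law, 5), (Pat, 21, p3, 23), (Pat, 37, cs, 15), (Pat, 37, law, 5), (Pat, 37, p3, 23), (Wes, 21, hr, 28), (Wes, 21, ops, 23), (Wes, 21, p3, 24), (Wes, 21, rd, 25), (Wes, 21, x1, 20), (Wes, 27, hr, 28), (Wes, 27, ops, 23), (Wes, 27, p3, 24), (Wes, 27, rd, 25), (Wes, 27, x1, 20), (Wes, 40, hr, 28), (Wes, 40, ops, 23), (Wes, 40, p3, 24), (Wes, 40, rd, 25), (Wes, 40, x1, 20), (Wes, 9, hr, 28), (Wes, 9, ops, 23), (Wes, 9, p3, 24), (Wes, 9, rd, 25), (Wes, 9, x1, 20)}.
Filtering on sid < qty leaves {(Pat, 13, law, 5), (Pat, 19, cs, 15), (Pat, 19, law, 5), (Pat, 21, cs, 15), (Pat, 21, law, 5), (Pat, 37, cs, 15), (Pat, 37, law, 5), (Pat, 37, p3, 23), (Wes, 21, x1, 20), (Wes, 27, ops, 23), (Wes, 27, p3, 24), (Wes, 27, rd, 25), (Wes, 27, x1, 20), (Wes, 40, hr, 28), (Wes, 40, ops, 23), (Wes, 40, p3, 24), (Wes, 40, rd, 25), (Wes, 40, x1, 20)}.
π_{region} gives {cs, hr, law, ops, p3, rd, x1} (11 duplicate(s) eliminated).
Set intersection of the two operands is {hr, ops, x1}.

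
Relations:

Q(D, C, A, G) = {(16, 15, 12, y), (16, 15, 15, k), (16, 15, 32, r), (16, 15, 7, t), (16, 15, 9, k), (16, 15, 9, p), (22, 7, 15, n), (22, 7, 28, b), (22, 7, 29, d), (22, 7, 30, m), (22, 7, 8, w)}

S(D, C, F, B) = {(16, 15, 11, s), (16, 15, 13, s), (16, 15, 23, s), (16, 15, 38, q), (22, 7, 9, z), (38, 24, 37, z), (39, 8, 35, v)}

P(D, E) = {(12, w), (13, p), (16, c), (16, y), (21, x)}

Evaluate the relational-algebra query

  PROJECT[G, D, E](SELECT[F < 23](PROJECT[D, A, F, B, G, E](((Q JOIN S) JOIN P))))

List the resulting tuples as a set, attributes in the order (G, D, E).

{(k, 16, c), (k, 16, y), (p, 16, c), (p, 16, y), (r, 16, c), (r, 16, y), (t, 16, c), (t, 16, y), (y, 16, c), (y, 16, y)}

Joining Q and S on D, C yields {(16, 15, 12, y, 11, s), (16, 15, 12, y, 13, s), (16, 15, 12, y, 23, s), (16, 15, 12, y, 38, q), (16, 15, 15, k, 11, s), (16, 15, 15, k, 13, s), (16, 15, 15, k, 23, s), (16, 15, 15, k, 38, q), (16, 15, 32, r, 11, s), (16, 15, 32, r, 13, s), (16, 15, 32, r, 23, s), (16, 15, 32, r, 38, q), (16, 15, 7, t, 11, s), (16, 15, 7, t, 13, s), (16, 15, 7, t, 23, s), (16, 15, 7, t, 38, q), (16, 15, 9, k, 11, s), (16, 15, 9, k, 13, s), (16, 15, 9, k, 23, s), (16, 15, 9, k, 38, q), (16, 15, 9, p, 11, s), (16, 15, 9, p, 13, s), (16, 15, 9, p, 23, s), (16, 15, 9, p, 38, q), (22, 7, 15, n, 9, z), (22, 7, 28, b, 9, z), (22, 7, 29, d, 9, z), (22, 7, 30, m, 9, z), (22, 7, 8, w, 9, z)}.
Joining (Q JOIN S) and P on D yields {(16, 15, 12, y, 11, s, c), (16, 15, 12, y, 11, s, y), (16, 15, 12, y, 13, s, c), (16, 15, 12, y, 13, s, y), (16, 15, 12, y, 23, s, c), (16, 15, 12, y, 23, s, y), (16, 15, 12, y, 38, q, c), (16, 15, 12, y, 38, q, y), (16, 15, 15, k, 11, s, c), (16, 15, 15, k, 11, s, y), (16, 15, 15, k, 13, s, c), (16, 15, 15, k, 13, s, y), (16, 15, 15, k, 23, s, c), (16, 15, 15, k, 23, s, y), (16, 15, 15, k, 38, q, c), (16, 15, 15, k, 38, q, y), (16, 15, 32, r, 11, s, c), (16, 15, 32, r, 11, s, y), (16, 15, 32, r, 13, s, c), (16, 15, 32, r, 13, s, y), (16, 15, 32, r, 23, s, c), (16, 15, 32, r, 23, s, y), (16, 15, 32, r, 38, q, c), (16, 15, 32, r, 38, q, y), (16, 15, 7, t, 11, s, c), (16, 15, 7, t, 11, s, y), (16, 15, 7, t, 13, s, c), (16, 15, 7, t, 13, s, y), (16, 15, 7, t, 23, s, c), (16, 15, 7, t, 23, s, y), (16, 15, 7, t, 38, q, c), (16, 15, 7, t, 38, q, y), (16, 15, 9, k, 11, s, c), (16, 15, 9, k, 11, s, y), (16, 15, 9, k, 13, s, c), (16, 15, 9, k, 13, s, y), (16, 15, 9, k, 23, s, c), (16, 15, 9, k, 23, s, y), (16, 15, 9, k, 38, q, c), (16, 15, 9, k, 38, q, y), (16, 15, 9, p, 11, s, c), (16, 15, 9, p, 11, s, y), (16, 15, 9, p, 13, s, c), (16, 15, 9, p, 13, s, y), (16, 15, 9, p, 23, s, c), (16, 15, 9, p, 23, s, y), (16, 15, 9, p, 38, q, c), (16, 15, 9, p, 38, q, y)}.
π[D, A, F, B, G, E]: project onto (D, A, F, B, G, E) → {(16, 12, 11, s, y, c), (16, 12, 11, s, y, y), (16, 12, 13, s, y, c), (16, 12, 13, s, y, y), (16, 12, 23, s, y, c), (16, 12, 23, s, y, y), (16, 12, 38, q, y, c), (16, 12, 38, q, y, y), (16, 15, 11, s, k, c), (16, 15, 11, s, k, y), (16, 15, 13, s, k, c), (16, 15, 13, s, k, y), (16, 15, 23, s, k, c), (16, 15, 23, s, k, y), (16, 15, 38, q, k, c), (16, 15, 38, q, k, y), (16, 32, 11, s, r, c), (16, 32, 11, s, r, y), (16, 32, 13, s, r, c), (16, 32, 13, s, r, y), (16, 32, 23, s, r, c), (16, 32, 23, s, r, y), (16, 32, 38, q, r, c), (16, 32, 38, q, r, y), (16, 7, 11, s, t, c), (16, 7, 11, s, t, y), (16, 7, 13, s, t, c), (16, 7, 13, s, t, y), (16, 7, 23, s, t, c), (16, 7, 23, s, t, y), (16, 7, 38, q, t, c), (16, 7, 38, q, t, y), (16, 9, 11, s, k, c), (16, 9, 11, s, k, y), (16, 9, 11, s, p, c), (16, 9, 11, s, p, y), (16, 9, 13, s, k, c), (16, 9, 13, s, k, y), (16, 9, 13, s, p, c), (16, 9, 13, s, p, y), (16, 9, 23, s, k, c), (16, 9, 23, s, k, y), (16, 9, 23, s, p, c), (16, 9, 23, s, p, y), (16, 9, 38, q, k, c), (16, 9, 38, q, k, y), (16, 9, 38, q, p, c), (16, 9, 38, q, p, y)}
Apply σ_{F < 23}; surviving tuples: {(16, 12, 11, s, y, c), (16, 12, 11, s, y, y), (16, 12, 13, s, y, c), (16, 12, 13, s, y, y), (16, 15, 11, s, k, c), (16, 15, 11, s, k, y), (16, 15, 13, s, k, c), (16, 15, 13, s, k, y), (16, 32, 11, s, r, c), (16, 32, 11, s, r, y), (16, 32, 13, s, r, c), (16, 32, 13, s, r, y), (16, 7, 11, s, t, c), (16, 7, 11, s, t, y), (16, 7, 13, s, t, c), (16, 7, 13, s, t, y), (16, 9, 11, s, k, c), (16, 9, 11, s, k, y), (16, 9, 11, s, p, c), (16, 9, 11, s, p, y), (16, 9, 13, s, k, c), (16, 9, 13, s, k, y), (16, 9, 13, s, p, c), (16, 9, 13, s, p, y)}
π[G, D, E]: project onto (G, D, E) (14 duplicate(s) eliminated) → {(k, 16, c), (k, 16, y), (p, 16, c), (p, 16, y), (r, 16, c), (r, 16, y), (t, 16, c), (t, 16, y), (y, 16, c), (y, 16, y)}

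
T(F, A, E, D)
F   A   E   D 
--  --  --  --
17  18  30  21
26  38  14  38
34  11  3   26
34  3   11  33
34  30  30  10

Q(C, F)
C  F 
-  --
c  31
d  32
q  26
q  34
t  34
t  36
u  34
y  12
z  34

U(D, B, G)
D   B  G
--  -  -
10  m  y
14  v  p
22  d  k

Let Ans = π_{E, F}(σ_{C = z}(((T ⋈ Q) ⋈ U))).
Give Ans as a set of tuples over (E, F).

Joining T and Q on F yields {(26, 38, 14, 38, q), (34, 11, 3, 26, q), (34, 11, 3, 26, t), (34, 11, 3, 26, u), (34, 11, 3, 26, z), (34, 3, 11, 33, q), (34, 3, 11, 33, t), (34, 3, 11, 33, u), (34, 3, 11, 33, z), (34, 30, 30, 10, q), (34, 30, 30, 10, t), (34, 30, 30, 10, u), (34, 30, 30, 10, z)}.
Joining (T ⋈ Q) and U on D yields {(34, 30, 30, 10, q, m, y), (34, 30, 30, 10, t, m, y), (34, 30, 30, 10, u, m, y), (34, 30, 30, 10, z, m, y)}.
σ[C = z]: keep tuples satisfying C = z → {(34, 30, 30, 10, z, m, y)}
π_{E, F} gives {(30, 34)}.

{(30, 34)}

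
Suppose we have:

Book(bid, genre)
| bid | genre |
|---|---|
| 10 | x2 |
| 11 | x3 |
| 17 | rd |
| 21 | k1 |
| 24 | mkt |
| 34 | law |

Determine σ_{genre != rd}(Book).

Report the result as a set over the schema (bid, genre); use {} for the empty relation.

{(10, x2), (11, x3), (21, k1), (24, mkt), (34, law)}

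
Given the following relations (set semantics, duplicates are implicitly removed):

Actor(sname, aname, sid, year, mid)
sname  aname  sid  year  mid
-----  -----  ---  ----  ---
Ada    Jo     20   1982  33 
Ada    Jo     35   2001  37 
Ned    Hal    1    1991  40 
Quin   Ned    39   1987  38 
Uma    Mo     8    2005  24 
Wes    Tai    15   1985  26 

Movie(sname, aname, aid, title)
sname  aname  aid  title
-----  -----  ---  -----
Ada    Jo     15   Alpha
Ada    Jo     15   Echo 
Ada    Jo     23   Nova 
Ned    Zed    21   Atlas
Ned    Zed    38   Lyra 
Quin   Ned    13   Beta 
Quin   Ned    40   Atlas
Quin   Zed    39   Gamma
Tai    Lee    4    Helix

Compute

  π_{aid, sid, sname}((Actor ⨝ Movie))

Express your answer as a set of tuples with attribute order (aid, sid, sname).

{(13, 39, Quin), (15, 20, Ada), (15, 35, Ada), (23, 20, Ada), (23, 35, Ada), (40, 39, Quin)}

Natural join on sname, aname: {(Ada, Jo, 20, 1982, 33, 15, Alpha), (Ada, Jo, 20, 1982, 33, 15, Echo), (Ada, Jo, 20, 1982, 33, 23, Nova), (Ada, Jo, 35, 2001, 37, 15, Alpha), (Ada, Jo, 35, 2001, 37, 15, Echo), (Ada, Jo, 35, 2001, 37, 23, Nova), (Quin, Ned, 39, 1987, 38, 13, Beta), (Quin, Ned, 39, 1987, 38, 40, Atlas)}
π[aid, sid, sname]: project onto (aid, sid, sname) (2 duplicate(s) eliminated) → {(13, 39, Quin), (15, 20, Ada), (15, 35, Ada), (23, 20, Ada), (23, 35, Ada), (40, 39, Quin)}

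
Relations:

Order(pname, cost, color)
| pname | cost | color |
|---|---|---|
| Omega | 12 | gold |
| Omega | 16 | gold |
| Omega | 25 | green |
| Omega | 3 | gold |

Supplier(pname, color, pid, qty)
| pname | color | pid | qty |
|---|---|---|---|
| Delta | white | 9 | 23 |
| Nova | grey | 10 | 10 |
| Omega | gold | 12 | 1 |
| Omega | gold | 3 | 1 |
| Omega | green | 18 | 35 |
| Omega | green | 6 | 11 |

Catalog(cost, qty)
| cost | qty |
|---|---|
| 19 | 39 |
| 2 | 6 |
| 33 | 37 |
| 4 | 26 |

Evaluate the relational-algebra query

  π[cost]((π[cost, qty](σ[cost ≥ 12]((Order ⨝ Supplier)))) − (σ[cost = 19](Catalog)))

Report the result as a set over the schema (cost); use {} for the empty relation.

Natural join on pname, color: {(Omega, 12, gold, 12, 1), (Omega, 12, gold, 3, 1), (Omega, 16, gold, 12, 1), (Omega, 16, gold, 3, 1), (Omega, 25, green, 18, 35), (Omega, 25, green, 6, 11), (Omega, 3, gold, 12, 1), (Omega, 3, gold, 3, 1)}
σ[cost ≥ 12]: keep tuples satisfying cost ≥ 12 → {(Omega, 12, gold, 12, 1), (Omega, 12, gold, 3, 1), (Omega, 16, gold, 12, 1), (Omega, 16, gold, 3, 1), (Omega, 25, green, 18, 35), (Omega, 25, green, 6, 11)}
Projecting to cost, qty (2 duplicate(s) eliminated): {(12, 1), (16, 1), (25, 11), (25, 35)}
σ[cost = 19]: keep tuples satisfying cost = 19 → {(19, 39)}
Taking the difference: {(12, 1), (16, 1), (25, 11), (25, 35)}
Projecting to cost (1 duplicate(s) eliminated): {12, 16, 25}

{12, 16, 25}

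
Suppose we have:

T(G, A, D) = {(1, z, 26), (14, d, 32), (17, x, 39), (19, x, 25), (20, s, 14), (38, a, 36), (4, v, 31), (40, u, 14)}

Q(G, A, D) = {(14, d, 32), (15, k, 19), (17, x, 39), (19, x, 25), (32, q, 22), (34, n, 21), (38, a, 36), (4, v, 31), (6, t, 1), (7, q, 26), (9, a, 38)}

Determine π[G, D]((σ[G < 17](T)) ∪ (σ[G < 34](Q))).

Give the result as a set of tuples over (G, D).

Apply σ_{G < 17}; surviving tuples: {(1, z, 26), (14, d, 32), (4, v, 31)}
Apply σ_{G < 34}; surviving tuples: {(14, d, 32), (15, k, 19), (17, x, 39), (19, x, 25), (32, q, 22), (4, v, 31), (6, t, 1), (7, q, 26), (9, a, 38)}
Set union of the two operands is {(1, z, 26), (14, d, 32), (15, k, 19), (17, x, 39), (19, x, 25), (32, q, 22), (4, v, 31), (6, t, 1), (7, q, 26), (9, a, 38)}.
Keep only column(s) G, D: {(1, 26), (14, 32), (15, 19), (17, 39), (19, 25), (32, 22), (4, 31), (6, 1), (7, 26), (9, 38)}

{(1, 26), (14, 32), (15, 19), (17, 39), (19, 25), (32, 22), (4, 31), (6, 1), (7, 26), (9, 38)}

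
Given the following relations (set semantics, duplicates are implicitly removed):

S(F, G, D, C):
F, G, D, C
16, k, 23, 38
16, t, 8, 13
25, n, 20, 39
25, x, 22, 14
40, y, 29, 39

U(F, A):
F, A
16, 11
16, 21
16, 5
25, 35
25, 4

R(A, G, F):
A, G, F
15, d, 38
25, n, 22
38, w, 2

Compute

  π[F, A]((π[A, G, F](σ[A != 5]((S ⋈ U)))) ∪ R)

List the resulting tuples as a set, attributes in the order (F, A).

Natural join on F: {(16, k, 23, 38, 11), (16, k, 23, 38, 21), (16, k, 23, 38, 5), (16, t, 8, 13, 11), (16, t, 8, 13, 21), (16, t, 8, 13, 5), (25, n, 20, 39, 35), (25, n, 20, 39, 4), (25, x, 22, 14, 35), (25, x, 22, 14, 4)}
Filtering on A != 5 leaves {(16, k, 23, 38, 11), (16, k, 23, 38, 21), (16, t, 8, 13, 11), (16, t, 8, 13, 21), (25, n, 20, 39, 35), (25, n, 20, 39, 4), (25, x, 22, 14, 35), (25, x, 22, 14, 4)}.
Projecting to A, G, F: {(11, k, 16), (11, t, 16), (21, k, 16), (21, t, 16), (35, n, 25), (35, x, 25), (4, n, 25), (4, x, 25)}
Union: {(11, k, 16), (11, t, 16), (21, k, 16), (21, t, 16), (35, n, 25), (35, x, 25), (4, n, 25), (4, x, 25)} with {(15, d, 38), (25, n, 22), (38, w, 2)} → {(11, k, 16), (11, t, 16), (15, d, 38), (21, k, 16), (21, t, 16), (25, n, 22), (35, n, 25), (35, x, 25), (38, w, 2), (4, n, 25), (4, x, 25)}
Projecting to F, A (4 duplicate(s) eliminated): {(16, 11), (16, 21), (2, 38), (22, 25), (25, 35), (25, 4), (38, 15)}

{(16, 11), (16, 21), (2, 38), (22, 25), (25, 35), (25, 4), (38, 15)}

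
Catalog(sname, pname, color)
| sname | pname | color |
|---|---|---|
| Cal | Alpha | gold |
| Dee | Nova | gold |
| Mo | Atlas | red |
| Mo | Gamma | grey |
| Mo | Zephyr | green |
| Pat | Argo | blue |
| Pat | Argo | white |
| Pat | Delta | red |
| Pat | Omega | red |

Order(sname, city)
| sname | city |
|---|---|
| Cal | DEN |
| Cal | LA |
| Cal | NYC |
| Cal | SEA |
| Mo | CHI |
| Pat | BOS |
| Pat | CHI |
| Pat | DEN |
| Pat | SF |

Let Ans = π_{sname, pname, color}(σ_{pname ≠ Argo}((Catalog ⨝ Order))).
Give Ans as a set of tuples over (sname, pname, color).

{(Cal, Alpha, gold), (Mo, Atlas, red), (Mo, Gamma, grey), (Mo, Zephyr, green), (Pat, Delta, red), (Pat, Omega, red)}

Joining Catalog and Order on sname yields {(Cal, Alpha, gold, DEN), (Cal, Alpha, gold, LA), (Cal, Alpha, gold, NYC), (Cal, Alpha, gold, SEA), (Mo, Atlas, red, CHI), (Mo, Gamma, grey, CHI), (Mo, Zephyr, green, CHI), (Pat, Argo, blue, BOS), (Pat, Argo, blue, CHI), (Pat, Argo, blue, DEN), (Pat, Argo, blue, SF), (Pat, Argo, white, BOS), (Pat, Argo, white, CHI), (Pat, Argo, white, DEN), (Pat, Argo, white, SF), (Pat, Delta, red, BOS), (Pat, Delta, red, CHI), (Pat, Delta, red, DEN), (Pat, Delta, red, SF), (Pat, Omega, red, BOS), (Pat, Omega, red, CHI), (Pat, Omega, red, DEN), (Pat, Omega, red, SF)}.
σ[pname ≠ Argo]: keep tuples satisfying pname ≠ Argo → {(Cal, Alpha, gold, DEN), (Cal, Alpha, gold, LA), (Cal, Alpha, gold, NYC), (Cal, Alpha, gold, SEA), (Mo, Atlas, red, CHI), (Mo, Gamma, grey, CHI), (Mo, Zephyr, green, CHI), (Pat, Delta, red, BOS), (Pat, Delta, red, CHI), (Pat, Delta, red, DEN), (Pat, Delta, red, SF), (Pat, Omega, red, BOS), (Pat, Omega, red, CHI), (Pat, Omega, red, DEN), (Pat, Omega, red, SF)}
Keep only column(s) sname, pname, color (9 duplicate(s) eliminated): {(Cal, Alpha, gold), (Mo, Atlas, red), (Mo, Gamma, grey), (Mo, Zephyr, green), (Pat, Delta, red), (Pat, Omega, red)}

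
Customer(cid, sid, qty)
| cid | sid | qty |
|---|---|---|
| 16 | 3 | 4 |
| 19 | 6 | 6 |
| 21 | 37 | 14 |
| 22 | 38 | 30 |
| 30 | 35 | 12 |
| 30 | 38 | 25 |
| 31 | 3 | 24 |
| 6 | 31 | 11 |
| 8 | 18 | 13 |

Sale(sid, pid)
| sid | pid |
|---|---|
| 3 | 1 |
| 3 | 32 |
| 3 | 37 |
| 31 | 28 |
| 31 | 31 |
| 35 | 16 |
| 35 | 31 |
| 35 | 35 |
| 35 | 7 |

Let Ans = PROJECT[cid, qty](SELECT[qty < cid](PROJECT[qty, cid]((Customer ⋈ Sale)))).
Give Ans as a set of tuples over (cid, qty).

{(16, 4), (30, 12), (31, 24)}

Natural join on sid: {(16, 3, 4, 1), (16, 3, 4, 32), (16, 3, 4, 37), (30, 35, 12, 16), (30, 35, 12, 31), (30, 35, 12, 35), (30, 35, 12, 7), (31, 3, 24, 1), (31, 3, 24, 32), (31, 3, 24, 37), (6, 31, 11, 28), (6, 31, 11, 31)}
Keep only column(s) qty, cid (8 duplicate(s) eliminated): {(11, 6), (12, 30), (24, 31), (4, 16)}
Filtering on qty < cid leaves {(12, 30), (24, 31), (4, 16)}.
Keep only column(s) cid, qty: {(16, 4), (30, 12), (31, 24)}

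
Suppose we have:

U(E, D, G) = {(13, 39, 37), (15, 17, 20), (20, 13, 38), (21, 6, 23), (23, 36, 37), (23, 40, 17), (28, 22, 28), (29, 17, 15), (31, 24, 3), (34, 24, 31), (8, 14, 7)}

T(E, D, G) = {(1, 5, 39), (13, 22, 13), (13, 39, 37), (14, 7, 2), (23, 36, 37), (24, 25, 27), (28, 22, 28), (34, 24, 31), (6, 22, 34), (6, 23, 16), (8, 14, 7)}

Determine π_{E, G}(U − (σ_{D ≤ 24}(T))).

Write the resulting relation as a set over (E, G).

Apply σ_{D ≤ 24}; surviving tuples: {(1, 5, 39), (13, 22, 13), (14, 7, 2), (28, 22, 28), (34, 24, 31), (6, 22, 34), (6, 23, 16), (8, 14, 7)}
Set difference of the two operands is {(13, 39, 37), (15, 17, 20), (20, 13, 38), (21, 6, 23), (23, 36, 37), (23, 40, 17), (29, 17, 15), (31, 24, 3)}.
Keep only column(s) E, G: {(13, 37), (15, 20), (20, 38), (21, 23), (23, 17), (23, 37), (29, 15), (31, 3)}

{(13, 37), (15, 20), (20, 38), (21, 23), (23, 17), (23, 37), (29, 15), (31, 3)}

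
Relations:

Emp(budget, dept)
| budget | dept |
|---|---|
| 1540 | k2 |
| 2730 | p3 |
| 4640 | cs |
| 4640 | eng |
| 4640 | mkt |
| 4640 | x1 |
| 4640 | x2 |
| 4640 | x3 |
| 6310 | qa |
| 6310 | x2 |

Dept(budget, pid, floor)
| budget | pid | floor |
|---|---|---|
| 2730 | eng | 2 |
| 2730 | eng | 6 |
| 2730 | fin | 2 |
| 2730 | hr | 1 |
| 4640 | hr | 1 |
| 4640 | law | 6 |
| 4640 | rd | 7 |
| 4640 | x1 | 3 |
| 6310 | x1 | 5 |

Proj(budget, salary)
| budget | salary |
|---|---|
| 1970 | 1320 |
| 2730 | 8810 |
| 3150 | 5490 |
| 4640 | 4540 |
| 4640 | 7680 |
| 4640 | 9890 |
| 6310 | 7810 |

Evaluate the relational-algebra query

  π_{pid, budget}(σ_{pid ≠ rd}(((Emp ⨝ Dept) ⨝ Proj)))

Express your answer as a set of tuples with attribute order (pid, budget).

{(eng, 2730), (fin, 2730), (hr, 2730), (hr, 4640), (law, 4640), (x1, 4640), (x1, 6310)}

Joining Emp and Dept on budget yields {(2730, p3, eng, 2), (2730, p3, eng, 6), (2730, p3, fin, 2), (2730, p3, hr, 1), (4640, cs, hr, 1), (4640, cs, law, 6), (4640, cs, rd, 7), (4640, cs, x1, 3), (4640, eng, hr, 1), (4640, eng, law, 6), (4640, eng, rd, 7), (4640, eng, x1, 3), (4640, mkt, hr, 1), (4640, mkt, law, 6), (4640, mkt, rd, 7), (4640, mkt, x1, 3), (4640, x1, hr, 1), (4640, x1, law, 6), (4640, x1, rd, 7), (4640, x1, x1, 3), (4640, x2, hr, 1), (4640, x2, law, 6), (4640, x2, rd, 7), (4640, x2, x1, 3), (4640, x3, hr, 1), (4640, x3, law, 6), (4640, x3, rd, 7), (4640, x3, x1, 3), (6310, qa, x1, 5), (6310, x2, x1, 5)}.
Joining (Emp ⨝ Dept) and Proj on budget yields {(2730, p3, eng, 2, 8810), (2730, p3, eng, 6, 8810), (2730, p3, fin, 2, 8810), (2730, p3, hr, 1, 8810), (4640, cs, hr, 1, 4540), (4640, cs, hr, 1, 7680), (4640, cs, hr, 1, 9890), (4640, cs, law, 6, 4540), (4640, cs, law, 6, 7680), (4640, cs, law, 6, 9890), (4640, cs, rd, 7, 4540), (4640, cs, rd, 7, 7680), (4640, cs, rd, 7, 9890), (4640, cs, x1, 3, 4540), (4640, cs, x1, 3, 7680), (4640, cs, x1, 3, 9890), (4640, eng, hr, 1, 4540), (4640, eng, hr, 1, 7680), (4640, eng, hr, 1, 9890), (4640, eng, law, 6, 4540), (4640, eng, law, 6, 7680), (4640, eng, law, 6, 9890), (4640, eng, rd, 7, 4540), (4640, eng, rd, 7, 7680), (4640, eng, rd, 7, 9890), (4640, eng, x1, 3, 4540), (4640, eng, x1, 3, 7680), (4640, eng, x1, 3, 9890), (4640, mkt, hr, 1, 4540), (4640, mkt, hr, 1, 7680), (4640, mkt, hr, 1, 9890), (4640, mkt, law, 6, 4540), (4640, mkt, law, 6, 7680), (4640, mkt, law, 6, 9890), (4640, mkt, rd, 7, 4540), (4640, mkt, rd, 7, 7680), (4640, mkt, rd, 7, 9890), (4640, mkt, x1, 3, 4540), (4640, mkt, x1, 3, 7680), (4640, mkt, x1, 3, 9890), (4640, x1, hr, 1, 4540), (4640, x1, hr, 1, 7680), (4640, x1, hr, 1, 9890), (4640, x1, law, 6, 4540), (4640, x1, law, 6, 7680), (4640, x1, law, 6, 9890), (4640, x1, rd, 7, 4540), (4640, x1, rd, 7, 7680), (4640, x1, rd, 7, 9890), (4640, x1, x1, 3, 4540), (4640, x1, x1, 3, 7680), (4640, x1, x1, 3, 9890), (4640, x2, hr, 1, 4540), (4640, x2, hr, 1, 7680), (4640, x2, hr, 1, 9890), (4640, x2, law, 6, 4540), (4640, x2, law, 6, 7680), (4640, x2, law, 6, 9890), (4640, x2, rd, 7, 4540), (4640, x2, rd, 7, 7680), (4640, x2, rd, 7, 9890), (4640, x2, x1, 3, 4540), (4640, x2, x1, 3, 7680), (4640, x2, x1, 3, 9890), (4640, x3, hr, 1, 4540), (4640, x3, hr, 1, 7680), (4640, x3, hr, 1, 9890), (4640, x3, law, 6, 4540), (4640, x3, law, 6, 7680), (4640, x3, law, 6, 9890), (4640, x3, rd, 7, 4540), (4640, x3, rd, 7, 7680), (4640, x3, rd, 7, 9890), (4640, x3, x1, 3, 4540), (4640, x3, x1, 3, 7680), (4640, x3, x1, 3, 9890), (6310, qa, x1, 5, 7810), (6310, x2, x1, 5, 7810)}.
Apply σ_{pid ≠ rd}; surviving tuples: {(2730, p3, eng, 2, 8810), (2730, p3, eng, 6, 8810), (2730, p3, fin, 2, 8810), (2730, p3, hr, 1, 8810), (4640, cs, hr, 1, 4540), (4640, cs, hr, 1, 7680), (4640, cs, hr, 1, 9890), (4640, cs, law, 6, 4540), (4640, cs, law, 6, 7680), (4640, cs, law, 6, 9890), (4640, cs, x1, 3, 4540), (4640, cs, x1, 3, 7680), (4640, cs, x1, 3, 9890), (4640, eng, hr, 1, 4540), (4640, eng, hr, 1, 7680), (4640, eng, hr, 1, 9890), (4640, eng, law, 6, 4540), (4640, eng, law, 6, 7680), (4640, eng, law, 6, 9890), (4640, eng, x1, 3, 4540), (4640, eng, x1, 3, 7680), (4640, eng, x1, 3, 9890), (4640, mkt, hr, 1, 4540), (4640, mkt, hr, 1, 7680), (4640, mkt, hr, 1, 9890), (4640, mkt, law, 6, 4540), (4640, mkt, law, 6, 7680), (4640, mkt, law, 6, 9890), (4640, mkt, x1, 3, 4540), (4640, mkt, x1, 3, 7680), (4640, mkt, x1, 3, 9890), (4640, x1, hr, 1, 4540), (4640, x1, hr, 1, 7680), (4640, x1, hr, 1, 9890), (4640, x1, law, 6, 4540), (4640, x1, law, 6, 7680), (4640, x1, law, 6, 9890), (4640, x1, x1, 3, 4540), (4640, x1, x1, 3, 7680), (4640, x1, x1, 3, 9890), (4640, x2, hr, 1, 4540), (4640, x2, hr, 1, 7680), (4640, x2, hr, 1, 9890), (4640, x2, law, 6, 4540), (4640, x2, law, 6, 7680), (4640, x2, law, 6, 9890), (4640, x2, x1, 3, 4540), (4640, x2, x1, 3, 7680), (4640, x2, x1, 3, 9890), (4640, x3, hr, 1, 4540), (4640, x3, hr, 1, 7680), (4640, x3, hr, 1, 9890), (4640, x3, law, 6, 4540), (4640, x3, law, 6, 7680), (4640, x3, law, 6, 9890), (4640, x3, x1, 3, 4540), (4640, x3, x1, 3, 7680), (4640, x3, x1, 3, 9890), (6310, qa, x1, 5, 7810), (6310, x2, x1, 5, 7810)}
π[pid, budget]: project onto (pid, budget) (53 duplicate(s) eliminated) → {(eng, 2730), (fin, 2730), (hr, 2730), (hr, 4640), (law, 4640), (x1, 4640), (x1, 6310)}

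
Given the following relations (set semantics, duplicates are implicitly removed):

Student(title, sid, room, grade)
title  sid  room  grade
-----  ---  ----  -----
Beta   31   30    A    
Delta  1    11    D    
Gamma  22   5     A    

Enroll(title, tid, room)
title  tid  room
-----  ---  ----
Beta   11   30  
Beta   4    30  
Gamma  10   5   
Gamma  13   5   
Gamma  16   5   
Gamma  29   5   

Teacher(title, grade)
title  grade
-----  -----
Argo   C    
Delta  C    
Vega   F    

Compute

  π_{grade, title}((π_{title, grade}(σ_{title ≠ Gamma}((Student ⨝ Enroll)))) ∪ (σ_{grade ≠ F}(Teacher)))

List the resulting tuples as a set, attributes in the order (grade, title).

{(A, Beta), (C, Argo), (C, Delta)}

Natural join on title, room: {(Beta, 31, 30, A, 11), (Beta, 31, 30, A, 4), (Gamma, 22, 5, A, 10), (Gamma, 22, 5, A, 13), (Gamma, 22, 5, A, 16), (Gamma, 22, 5, A, 29)}
Selection title ≠ Gamma: {(Beta, 31, 30, A, 11), (Beta, 31, 30, A, 4)}
π_{title, grade} gives {(Beta, A)} (1 duplicate(s) eliminated).
Selection grade ≠ F: {(Argo, C), (Delta, C)}
Taking the union: {(Argo, C), (Beta, A), (Delta, C)}
π_{grade, title} gives {(A, Beta), (C, Argo), (C, Delta)}.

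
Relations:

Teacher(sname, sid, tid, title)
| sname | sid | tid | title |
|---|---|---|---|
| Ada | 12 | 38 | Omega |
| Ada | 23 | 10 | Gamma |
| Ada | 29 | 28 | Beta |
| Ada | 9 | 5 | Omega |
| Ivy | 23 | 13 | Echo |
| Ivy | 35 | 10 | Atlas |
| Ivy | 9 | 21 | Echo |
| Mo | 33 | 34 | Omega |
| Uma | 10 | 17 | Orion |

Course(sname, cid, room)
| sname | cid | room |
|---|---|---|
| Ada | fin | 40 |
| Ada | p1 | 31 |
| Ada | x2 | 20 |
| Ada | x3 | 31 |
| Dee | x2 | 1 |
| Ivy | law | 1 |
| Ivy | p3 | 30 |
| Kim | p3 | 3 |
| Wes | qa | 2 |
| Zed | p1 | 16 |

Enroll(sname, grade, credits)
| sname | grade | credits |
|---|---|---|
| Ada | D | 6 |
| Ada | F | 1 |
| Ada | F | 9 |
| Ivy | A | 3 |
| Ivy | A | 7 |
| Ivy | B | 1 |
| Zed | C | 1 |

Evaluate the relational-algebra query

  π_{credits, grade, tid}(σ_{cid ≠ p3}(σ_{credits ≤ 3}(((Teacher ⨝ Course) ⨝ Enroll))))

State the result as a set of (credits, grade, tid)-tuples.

{(1, B, 10), (1, B, 13), (1, B, 21), (1, F, 10), (1, F, 28), (1, F, 38), (1, F, 5), (3, A, 10), (3, A, 13), (3, A, 21)}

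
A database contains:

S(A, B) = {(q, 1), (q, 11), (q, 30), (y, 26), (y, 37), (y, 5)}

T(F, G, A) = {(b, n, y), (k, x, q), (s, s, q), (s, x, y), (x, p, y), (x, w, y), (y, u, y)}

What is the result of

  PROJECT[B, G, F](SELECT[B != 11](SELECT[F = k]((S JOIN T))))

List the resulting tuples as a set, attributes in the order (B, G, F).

Natural join on A: {(q, 1, k, x), (q, 1, s, s), (q, 11, k, x), (q, 11, s, s), (q, 30, k, x), (q, 30, s, s), (y, 26, b, n), (y, 26, s, x), (y, 26, x, p), (y, 26, x, w), (y, 26, y, u), (y, 37, b, n), (y, 37, s, x), (y, 37, x, p), (y, 37, x, w), (y, 37, y, u), (y, 5, b, n), (y, 5, s, x), (y, 5, x, p), (y, 5, x, w), (y, 5, y, u)}
σ[F = k]: keep tuples satisfying F = k → {(q, 1, k, x), (q, 11, k, x), (q, 30, k, x)}
σ[B != 11]: keep tuples satisfying B != 11 → {(q, 1, k, x), (q, 30, k, x)}
Keep only column(s) B, G, F: {(1, x, k), (30, x, k)}

{(1, x, k), (30, x, k)}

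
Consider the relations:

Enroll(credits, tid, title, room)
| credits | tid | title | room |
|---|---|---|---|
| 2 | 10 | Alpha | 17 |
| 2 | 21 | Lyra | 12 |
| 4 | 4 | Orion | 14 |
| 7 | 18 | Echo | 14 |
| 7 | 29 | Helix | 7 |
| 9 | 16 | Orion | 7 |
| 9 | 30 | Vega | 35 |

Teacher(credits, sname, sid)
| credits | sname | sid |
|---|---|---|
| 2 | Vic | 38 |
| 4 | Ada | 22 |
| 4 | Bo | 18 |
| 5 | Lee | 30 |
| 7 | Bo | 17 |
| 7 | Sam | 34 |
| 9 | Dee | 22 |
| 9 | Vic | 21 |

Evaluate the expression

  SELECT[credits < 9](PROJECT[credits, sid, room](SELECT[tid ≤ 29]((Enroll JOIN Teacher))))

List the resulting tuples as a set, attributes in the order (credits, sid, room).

Joining Enroll and Teacher on credits yields {(2, 10, Alpha, 17, Vic, 38), (2, 21, Lyra, 12, Vic, 38), (4, 4, Orion, 14, Ada, 22), (4, 4, Orion, 14, Bo, 18), (7, 18, Echo, 14, Bo, 17), (7, 18, Echo, 14, Sam, 34), (7, 29, Helix, 7, Bo, 17), (7, 29, Helix, 7, Sam, 34), (9, 16, Orion, 7, Dee, 22), (9, 16, Orion, 7, Vic, 21), (9, 30, Vega, 35, Dee, 22), (9, 30, Vega, 35, Vic, 21)}.
σ[tid ≤ 29]: keep tuples satisfying tid ≤ 29 → {(2, 10, Alpha, 17, Vic, 38), (2, 21, Lyra, 12, Vic, 38), (4, 4, Orion, 14, Ada, 22), (4, 4, Orion, 14, Bo, 18), (7, 18, Echo, 14, Bo, 17), (7, 18, Echo, 14, Sam, 34), (7, 29, Helix, 7, Bo, 17), (7, 29, Helix, 7, Sam, 34), (9, 16, Orion, 7, Dee, 22), (9, 16, Orion, 7, Vic, 21)}
Keep only column(s) credits, sid, room: {(2, 38, 12), (2, 38, 17), (4, 18, 14), (4, 22, 14), (7, 17, 14), (7, 17, 7), (7, 34, 14), (7, 34, 7), (9, 21, 7), (9, 22, 7)}
σ[credits < 9]: keep tuples satisfying credits < 9 → {(2, 38, 12), (2, 38, 17), (4, 18, 14), (4, 22, 14), (7, 17, 14), (7, 17, 7), (7, 34, 14), (7, 34, 7)}

{(2, 38, 12), (2, 38, 17), (4, 18, 14), (4, 22, 14), (7, 17, 14), (7, 17, 7), (7, 34, 14), (7, 34, 7)}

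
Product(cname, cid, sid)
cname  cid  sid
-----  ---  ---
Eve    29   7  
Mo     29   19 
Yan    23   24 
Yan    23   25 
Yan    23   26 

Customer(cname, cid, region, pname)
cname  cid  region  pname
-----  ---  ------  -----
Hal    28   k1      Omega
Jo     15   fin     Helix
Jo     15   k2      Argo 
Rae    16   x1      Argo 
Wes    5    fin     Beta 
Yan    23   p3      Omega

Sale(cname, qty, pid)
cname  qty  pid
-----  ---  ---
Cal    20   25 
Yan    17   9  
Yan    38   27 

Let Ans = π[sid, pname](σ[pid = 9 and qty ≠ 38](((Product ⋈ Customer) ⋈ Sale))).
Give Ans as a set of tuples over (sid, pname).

Joining Product and Customer on cname, cid yields {(Yan, 23, 24, p3, Omega), (Yan, 23, 25, p3, Omega), (Yan, 23, 26, p3, Omega)}.
Joining (Product ⋈ Customer) and Sale on cname yields {(Yan, 23, 24, p3, Omega, 17, 9), (Yan, 23, 24, p3, Omega, 38, 27), (Yan, 23, 25, p3, Omega, 17, 9), (Yan, 23, 25, p3, Omega, 38, 27), (Yan, 23, 26, p3, Omega, 17, 9), (Yan, 23, 26, p3, Omega, 38, 27)}.
Apply σ_{pid = 9 and qty ≠ 38}; surviving tuples: {(Yan, 23, 24, p3, Omega, 17, 9), (Yan, 23, 25, p3, Omega, 17, 9), (Yan, 23, 26, p3, Omega, 17, 9)}
Projecting to sid, pname: {(24, Omega), (25, Omega), (26, Omega)}

{(24, Omega), (25, Omega), (26, Omega)}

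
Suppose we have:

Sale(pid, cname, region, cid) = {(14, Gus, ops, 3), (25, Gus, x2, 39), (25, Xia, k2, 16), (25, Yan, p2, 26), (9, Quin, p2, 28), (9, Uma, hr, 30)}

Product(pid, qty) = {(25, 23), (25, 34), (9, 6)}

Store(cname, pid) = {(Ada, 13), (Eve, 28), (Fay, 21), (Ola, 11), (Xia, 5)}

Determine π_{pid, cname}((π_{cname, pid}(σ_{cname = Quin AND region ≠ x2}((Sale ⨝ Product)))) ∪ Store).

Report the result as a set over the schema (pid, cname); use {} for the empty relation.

Natural join on pid: {(25, Gus, x2, 39, 23), (25, Gus, x2, 39, 34), (25, Xia, k2, 16, 23), (25, Xia, k2, 16, 34), (25, Yan, p2, 26, 23), (25, Yan, p2, 26, 34), (9, Quin, p2, 28, 6), (9, Uma, hr, 30, 6)}
Selection cname = Quin AND region ≠ x2: {(9, Quin, p2, 28, 6)}
π_{cname, pid} gives {(Quin, 9)}.
Union: {(Quin, 9)} with {(Ada, 13), (Eve, 28), (Fay, 21), (Ola, 11), (Xia, 5)} → {(Ada, 13), (Eve, 28), (Fay, 21), (Ola, 11), (Quin, 9), (Xia, 5)}
π_{pid, cname} gives {(11, Ola), (13, Ada), (21, Fay), (28, Eve), (5, Xia), (9, Quin)}.

{(11, Ola), (13, Ada), (21, Fay), (28, Eve), (5, Xia), (9, Quin)}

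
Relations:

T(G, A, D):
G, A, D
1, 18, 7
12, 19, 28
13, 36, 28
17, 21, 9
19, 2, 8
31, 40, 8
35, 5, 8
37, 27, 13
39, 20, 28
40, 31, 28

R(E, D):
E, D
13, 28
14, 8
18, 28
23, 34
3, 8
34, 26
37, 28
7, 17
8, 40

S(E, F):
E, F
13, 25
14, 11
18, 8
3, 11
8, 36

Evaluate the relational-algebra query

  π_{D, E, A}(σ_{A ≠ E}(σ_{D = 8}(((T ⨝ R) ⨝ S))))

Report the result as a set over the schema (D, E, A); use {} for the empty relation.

{(8, 14, 2), (8, 14, 40), (8, 14, 5), (8, 3, 2), (8, 3, 40), (8, 3, 5)}

Joining T and R on D yields {(12, 19, 28, 13), (12, 19, 28, 18), (12, 19, 28, 37), (13, 36, 28, 13), (13, 36, 28, 18), (13, 36, 28, 37), (19, 2, 8, 14), (19, 2, 8, 3), (31, 40, 8, 14), (31, 40, 8, 3), (35, 5, 8, 14), (35, 5, 8, 3), (39, 20, 28, 13), (39, 20, 28, 18), (39, 20, 28, 37), (40, 31, 28, 13), (40, 31, 28, 18), (40, 31, 28, 37)}.
Joining (T ⨝ R) and S on E yields {(12, 19, 28, 13, 25), (12, 19, 28, 18, 8), (13, 36, 28, 13, 25), (13, 36, 28, 18, 8), (19, 2, 8, 14, 11), (19, 2, 8, 3, 11), (31, 40, 8, 14, 11), (31, 40, 8, 3, 11), (35, 5, 8, 14, 11), (35, 5, 8, 3, 11), (39, 20, 28, 13, 25), (39, 20, 28, 18, 8), (40, 31, 28, 13, 25), (40, 31, 28, 18, 8)}.
Apply σ_{D = 8}; surviving tuples: {(19, 2, 8, 14, 11), (19, 2, 8, 3, 11), (31, 40, 8, 14, 11), (31, 40, 8, 3, 11), (35, 5, 8, 14, 11), (35, 5, 8, 3, 11)}
Apply σ_{A ≠ E}; surviving tuples: {(19, 2, 8, 14, 11), (19, 2, 8, 3, 11), (31, 40, 8, 14, 11), (31, 40, 8, 3, 11), (35, 5, 8, 14, 11), (35, 5, 8, 3, 11)}
Projecting to D, E, A: {(8, 14, 2), (8, 14, 40), (8, 14, 5), (8, 3, 2), (8, 3, 40), (8, 3, 5)}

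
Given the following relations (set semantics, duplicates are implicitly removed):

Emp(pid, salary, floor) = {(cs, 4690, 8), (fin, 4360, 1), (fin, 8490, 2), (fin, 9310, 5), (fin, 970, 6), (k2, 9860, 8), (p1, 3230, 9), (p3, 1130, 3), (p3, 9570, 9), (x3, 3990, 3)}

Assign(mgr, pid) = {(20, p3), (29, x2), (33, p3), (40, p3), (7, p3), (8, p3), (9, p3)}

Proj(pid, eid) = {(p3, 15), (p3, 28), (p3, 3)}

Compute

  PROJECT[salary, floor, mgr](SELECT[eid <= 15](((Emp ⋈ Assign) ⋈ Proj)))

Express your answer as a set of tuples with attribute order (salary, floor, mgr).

Natural join on pid: {(p3, 1130, 3, 20), (p3, 1130, 3, 33), (p3, 1130, 3, 40), (p3, 1130, 3, 7), (p3, 1130, 3, 8), (p3, 1130, 3, 9), (p3, 9570, 9, 20), (p3, 9570, 9, 33), (p3, 9570, 9, 40), (p3, 9570, 9, 7), (p3, 9570, 9, 8), (p3, 9570, 9, 9)}
Natural join on pid: {(p3, 1130, 3, 20, 15), (p3, 1130, 3, 20, 28), (p3, 1130, 3, 20, 3), (p3, 1130, 3, 33, 15), (p3, 1130, 3, 33, 28), (p3, 1130, 3, 33, 3), (p3, 1130, 3, 40, 15), (p3, 1130, 3, 40, 28), (p3, 1130, 3, 40, 3), (p3, 1130, 3, 7, 15), (p3, 1130, 3, 7, 28), (p3, 1130, 3, 7, 3), (p3, 1130, 3, 8, 15), (p3, 1130, 3, 8, 28), (p3, 1130, 3, 8, 3), (p3, 1130, 3, 9, 15), (p3, 1130, 3, 9, 28), (p3, 1130, 3, 9, 3), (p3, 9570, 9, 20, 15), (p3, 9570, 9, 20, 28), (p3, 9570, 9, 20, 3), (p3, 9570, 9, 33, 15), (p3, 9570, 9, 33, 28), (p3, 9570, 9, 33, 3), (p3, 9570, 9, 40, 15), (p3, 9570, 9, 40, 28), (p3, 9570, 9, 40, 3), (p3, 9570, 9, 7, 15), (p3, 9570, 9, 7, 28), (p3, 9570, 9, 7, 3), (p3, 9570, 9, 8, 15), (p3, 9570, 9, 8, 28), (p3, 9570, 9, 8, 3), (p3, 9570, 9, 9, 15), (p3, 9570, 9, 9, 28), (p3, 9570, 9, 9, 3)}
Selection eid <= 15: {(p3, 1130, 3, 20, 15), (p3, 1130, 3, 20, 3), (p3, 1130, 3, 33, 15), (p3, 1130, 3, 33, 3), (p3, 1130, 3, 40, 15), (p3, 1130, 3, 40, 3), (p3, 1130, 3, 7, 15), (p3, 1130, 3, 7, 3), (p3, 1130, 3, 8, 15), (p3, 1130, 3, 8, 3), (p3, 1130, 3, 9, 15), (p3, 1130, 3, 9, 3), (p3, 9570, 9, 20, 15), (p3, 9570, 9, 20, 3), (p3, 9570, 9, 33, 15), (p3, 9570, 9, 33, 3), (p3, 9570, 9, 40, 15), (p3, 9570, 9, 40, 3), (p3, 9570, 9, 7, 15), (p3, 9570, 9, 7, 3), (p3, 9570, 9, 8, 15), (p3, 9570, 9, 8, 3), (p3, 9570, 9, 9, 15), (p3, 9570, 9, 9, 3)}
Keep only column(s) salary, floor, mgr (12 duplicate(s) eliminated): {(1130, 3, 20), (1130, 3, 33), (1130, 3, 40), (1130, 3, 7), (1130, 3, 8), (1130, 3, 9), (9570, 9, 20), (9570, 9, 33), (9570, 9, 40), (9570, 9, 7), (9570, 9, 8), (9570, 9, 9)}

{(1130, 3, 20), (1130, 3, 33), (1130, 3, 40), (1130, 3, 7), (1130, 3, 8), (1130, 3, 9), (9570, 9, 20), (9570, 9, 33), (9570, 9, 40), (9570, 9, 7), (9570, 9, 8), (9570, 9, 9)}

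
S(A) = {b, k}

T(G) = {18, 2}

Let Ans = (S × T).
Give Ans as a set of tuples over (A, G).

{(b, 18), (b, 2), (k, 18), (k, 2)}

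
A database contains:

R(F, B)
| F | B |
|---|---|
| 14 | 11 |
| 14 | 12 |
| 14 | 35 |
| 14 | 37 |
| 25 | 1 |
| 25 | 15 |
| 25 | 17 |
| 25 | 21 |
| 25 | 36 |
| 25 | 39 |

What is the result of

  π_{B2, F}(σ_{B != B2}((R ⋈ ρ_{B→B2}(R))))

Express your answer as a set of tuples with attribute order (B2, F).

ρ[B→B2]: schema becomes (F, B2); tuples unchanged.
R ⋈ ρ_{B→B2}(R) (natural join on F): {(14, 11, 11), (14, 11, 12), (14, 11, 35), (14, 11, 37), (14, 12, 11), (14, 12, 12), (14, 12, 35), (14, 12, 37), (14, 35, 11), (14, 35, 12), (14, 35, 35), (14, 35, 37), (14, 37, 11), (14, 37, 12), (14, 37, 35), (14, 37, 37), (25, 1, 1), (25, 1, 15), (25, 1, 17), (25, 1, 21), (25, 1, 36), (25, 1, 39), (25, 15, 1), (25, 15, 15), (25, 15, 17), (25, 15, 21), (25, 15, 36), (25, 15, 39), (25, 17, 1), (25, 17, 15), (25, 17, 17), (25, 17, 21), (25, 17, 36), (25, 17, 39), (25, 21, 1), (25, 21, 15), (25, 21, 17), (25, 21, 21), (25, 21, 36), (25, 21, 39), (25, 36, 1), (25, 36, 15), (25, 36, 17), (25, 36, 21), (25, 36, 36), (25, 36, 39), (25, 39, 1), (25, 39, 15), (25, 39, 17), (25, 39, 21), (25, 39, 36), (25, 39, 39)}
σ[B != B2]: keep tuples satisfying B != B2 → {(14, 11, 12), (14, 11, 35), (14, 11, 37), (14, 12, 11), (14, 12, 35), (14, 12, 37), (14, 35, 11), (14, 35, 12), (14, 35, 37), (14, 37, 11), (14, 37, 12), (14, 37, 35), (25, 1, 15), (25, 1, 17), (25, 1, 21), (25, 1, 36), (25, 1, 39), (25, 15, 1), (25, 15, 17), (25, 15, 21), (25, 15, 36), (25, 15, 39), (25, 17, 1), (25, 17, 15), (25, 17, 21), (25, 17, 36), (25, 17, 39), (25, 21, 1), (25, 21, 15), (25, 21, 17), (25, 21, 36), (25, 21, 39), (25, 36, 1), (25, 36, 15), (25, 36, 17), (25, 36, 21), (25, 36, 39), (25, 39, 1), (25, 39, 15), (25, 39, 17), (25, 39, 21), (25, 39, 36)}
π[B2, F]: project onto (B2, F) (32 duplicate(s) eliminated) → {(1, 25), (11, 14), (12, 14), (15, 25), (17, 25), (21, 25), (35, 14), (36, 25), (37, 14), (39, 25)}

{(1, 25), (11, 14), (12, 14), (15, 25), (17, 25), (21, 25), (35, 14), (36, 25), (37, 14), (39, 25)}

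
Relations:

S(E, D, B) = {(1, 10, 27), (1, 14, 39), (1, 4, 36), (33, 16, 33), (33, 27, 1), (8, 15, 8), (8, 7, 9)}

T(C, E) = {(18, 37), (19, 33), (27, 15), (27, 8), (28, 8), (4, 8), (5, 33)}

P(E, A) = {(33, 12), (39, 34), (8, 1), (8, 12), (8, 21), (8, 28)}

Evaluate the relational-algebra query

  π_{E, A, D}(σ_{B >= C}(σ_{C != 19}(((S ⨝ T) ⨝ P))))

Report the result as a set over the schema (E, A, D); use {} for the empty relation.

S ⋈ T (natural join on E): {(33, 16, 33, 19), (33, 16, 33, 5), (33, 27, 1, 19), (33, 27, 1, 5), (8, 15, 8, 27), (8, 15, 8, 28), (8, 15, 8, 4), (8, 7, 9, 27), (8, 7, 9, 28), (8, 7, 9, 4)}
(S ⨝ T) ⋈ P (natural join on E): {(33, 16, 33, 19, 12), (33, 16, 33, 5, 12), (33, 27, 1, 19, 12), (33, 27, 1, 5, 12), (8, 15, 8, 27, 1), (8, 15, 8, 27, 12), (8, 15, 8, 27, 21), (8, 15, 8, 27, 28), (8, 15, 8, 28, 1), (8, 15, 8, 28, 12), (8, 15, 8, 28, 21), (8, 15, 8, 28, 28), (8, 15, 8, 4, 1), (8, 15, 8, 4, 12), (8, 15, 8, 4, 21), (8, 15, 8, 4, 28), (8, 7, 9, 27, 1), (8, 7, 9, 27, 12), (8, 7, 9, 27, 21), (8, 7, 9, 27, 28), (8, 7, 9, 28, 1), (8, 7, 9, 28, 12), (8, 7, 9, 28, 21), (8, 7, 9, 28, 28), (8, 7, 9, 4, 1), (8, 7, 9, 4, 12), (8, 7, 9, 4, 21), (8, 7, 9, 4, 28)}
Filtering on C != 19 leaves {(33, 16, 33, 5, 12), (33, 27, 1, 5, 12), (8, 15, 8, 27, 1), (8, 15, 8, 27, 12), (8, 15, 8, 27, 21), (8, 15, 8, 27, 28), (8, 15, 8, 28, 1), (8, 15, 8, 28, 12), (8, 15, 8, 28, 21), (8, 15, 8, 28, 28), (8, 15, 8, 4, 1), (8, 15, 8, 4, 12), (8, 15, 8, 4, 21), (8, 15, 8, 4, 28), (8, 7, 9, 27, 1), (8, 7, 9, 27, 12), (8, 7, 9, 27, 21), (8, 7, 9, 27, 28), (8, 7, 9, 28, 1), (8, 7, 9, 28, 12), (8, 7, 9, 28, 21), (8, 7, 9, 28, 28), (8, 7, 9, 4, 1), (8, 7, 9, 4, 12), (8, 7, 9, 4, 21), (8, 7, 9, 4, 28)}.
Filtering on B >= C leaves {(33, 16, 33, 5, 12), (8, 15, 8, 4, 1), (8, 15, 8, 4, 12), (8, 15, 8, 4, 21), (8, 15, 8, 4, 28), (8, 7, 9, 4, 1), (8, 7, 9, 4, 12), (8, 7, 9, 4, 21), (8, 7, 9, 4, 28)}.
π[E, A, D]: project onto (E, A, D) → {(33, 12, 16), (8, 1, 15), (8, 1, 7), (8, 12, 15), (8, 12, 7), (8, 21, 15), (8, 21, 7), (8, 28, 15), (8, 28, 7)}

{(33, 12, 16), (8, 1, 15), (8, 1, 7), (8, 12, 15), (8, 12, 7), (8, 21, 15), (8, 21, 7), (8, 28, 15), (8, 28, 7)}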